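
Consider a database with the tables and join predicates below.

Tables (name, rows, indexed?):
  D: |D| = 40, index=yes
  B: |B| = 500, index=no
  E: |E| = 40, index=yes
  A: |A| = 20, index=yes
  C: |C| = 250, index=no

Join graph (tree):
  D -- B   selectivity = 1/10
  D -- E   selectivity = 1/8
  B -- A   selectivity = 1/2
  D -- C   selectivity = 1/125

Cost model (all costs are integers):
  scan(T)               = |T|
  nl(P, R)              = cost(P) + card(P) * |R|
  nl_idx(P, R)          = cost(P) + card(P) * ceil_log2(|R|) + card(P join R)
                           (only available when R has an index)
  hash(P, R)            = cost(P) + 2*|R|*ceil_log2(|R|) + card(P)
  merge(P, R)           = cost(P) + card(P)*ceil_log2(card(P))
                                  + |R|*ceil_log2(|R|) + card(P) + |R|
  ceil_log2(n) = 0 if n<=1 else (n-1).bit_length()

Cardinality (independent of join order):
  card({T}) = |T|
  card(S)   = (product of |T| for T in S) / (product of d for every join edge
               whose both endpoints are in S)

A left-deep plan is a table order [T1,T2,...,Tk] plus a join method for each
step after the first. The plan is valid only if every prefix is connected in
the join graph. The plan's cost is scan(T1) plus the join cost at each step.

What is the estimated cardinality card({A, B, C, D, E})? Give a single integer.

200000

Tables in S: A(20), B(500), C(250), D(40), E(40)
Edges inside S: D-B(d=10), D-E(d=8), B-A(d=2), D-C(d=125)
numerator = 20 * 500 * 250 * 40 * 40 = 4000000000
denominator = 10 * 8 * 2 * 125 = 20000
card(S) = 4000000000 / 20000 = 200000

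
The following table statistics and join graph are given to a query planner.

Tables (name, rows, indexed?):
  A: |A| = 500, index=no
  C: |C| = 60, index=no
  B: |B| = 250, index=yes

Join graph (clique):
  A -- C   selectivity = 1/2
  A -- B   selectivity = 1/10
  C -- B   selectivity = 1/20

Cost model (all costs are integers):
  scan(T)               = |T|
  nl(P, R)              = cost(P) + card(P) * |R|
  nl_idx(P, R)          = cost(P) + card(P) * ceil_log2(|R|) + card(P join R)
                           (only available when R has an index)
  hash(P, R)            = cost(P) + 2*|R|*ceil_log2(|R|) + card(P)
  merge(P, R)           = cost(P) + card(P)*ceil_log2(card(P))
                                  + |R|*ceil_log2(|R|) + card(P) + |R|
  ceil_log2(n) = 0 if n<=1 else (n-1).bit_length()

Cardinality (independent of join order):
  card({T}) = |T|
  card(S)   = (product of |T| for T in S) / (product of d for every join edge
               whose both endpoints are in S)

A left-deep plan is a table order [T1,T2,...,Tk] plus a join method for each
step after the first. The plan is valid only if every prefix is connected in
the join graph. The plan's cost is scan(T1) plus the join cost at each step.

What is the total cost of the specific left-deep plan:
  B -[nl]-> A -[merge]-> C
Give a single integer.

313170

step 1: scan B: cost=250, card=250
step 2: join A via nl
    card(P join A) = 250*500/(10) = 12500
    cost = 250 + 250*500 = 125250
step 3: join C via merge
    card(P join C) = 12500*60/(2*20) = 18750
    cost = 125250 + 12500*14 + 60*6 + 12500 + 60 = 313170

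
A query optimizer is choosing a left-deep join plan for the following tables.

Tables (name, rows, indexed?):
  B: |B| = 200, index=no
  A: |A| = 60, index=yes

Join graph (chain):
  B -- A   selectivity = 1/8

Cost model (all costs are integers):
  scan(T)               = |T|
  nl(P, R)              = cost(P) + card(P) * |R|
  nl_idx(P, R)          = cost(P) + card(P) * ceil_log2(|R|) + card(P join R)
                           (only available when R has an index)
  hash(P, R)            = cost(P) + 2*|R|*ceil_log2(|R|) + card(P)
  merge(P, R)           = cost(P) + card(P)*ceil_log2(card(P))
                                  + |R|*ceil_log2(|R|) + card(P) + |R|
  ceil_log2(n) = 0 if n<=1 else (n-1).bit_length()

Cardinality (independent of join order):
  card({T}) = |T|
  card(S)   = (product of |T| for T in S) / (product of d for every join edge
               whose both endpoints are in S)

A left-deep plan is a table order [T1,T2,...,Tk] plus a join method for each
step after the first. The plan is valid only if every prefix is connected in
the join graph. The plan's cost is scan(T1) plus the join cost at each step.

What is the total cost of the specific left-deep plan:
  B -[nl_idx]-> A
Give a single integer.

2900

step 1: scan B: cost=200, card=200
step 2: join A via nl_idx
    card(P join A) = 200*60/(8) = 1500
    cost = 200 + 200*6 + 1500 = 2900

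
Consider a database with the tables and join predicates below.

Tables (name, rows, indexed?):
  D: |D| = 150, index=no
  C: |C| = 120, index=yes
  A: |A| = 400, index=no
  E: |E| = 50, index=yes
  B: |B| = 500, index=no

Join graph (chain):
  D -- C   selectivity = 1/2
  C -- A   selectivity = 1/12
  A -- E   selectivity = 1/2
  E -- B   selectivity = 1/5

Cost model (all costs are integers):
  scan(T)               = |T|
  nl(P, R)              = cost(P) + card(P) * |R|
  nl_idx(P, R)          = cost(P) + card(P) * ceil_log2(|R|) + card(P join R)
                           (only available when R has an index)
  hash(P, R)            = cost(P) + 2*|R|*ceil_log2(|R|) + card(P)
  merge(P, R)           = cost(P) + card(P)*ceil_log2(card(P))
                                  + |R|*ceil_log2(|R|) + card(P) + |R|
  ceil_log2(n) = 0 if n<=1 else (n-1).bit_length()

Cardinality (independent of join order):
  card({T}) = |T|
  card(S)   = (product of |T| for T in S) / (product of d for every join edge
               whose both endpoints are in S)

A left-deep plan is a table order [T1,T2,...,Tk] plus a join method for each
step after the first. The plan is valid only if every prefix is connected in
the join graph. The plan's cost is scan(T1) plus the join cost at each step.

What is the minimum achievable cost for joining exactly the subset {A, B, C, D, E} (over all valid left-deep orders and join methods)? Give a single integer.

Selinger DP over subsets of {A,B,C,D,E}:
  {D}: scan cost=150, card=150
  {C}: scan cost=120, card=120
  {A}: scan cost=400, card=400
  {E}: scan cost=50, card=50
  {B}: scan cost=500, card=500
  {CD}: card=9000; try (C,hash)→1980, (D,merge)→2430, (C,merge)→2460, (D,hash)→2640, (C,nl_idx)→10200, (D,nl)→18120 …(+1); best=1980 via (C,hash)
  {AC}: card=4000; try (C,hash)→2480, (A,merge)→5080, (C,merge)→5360, (C,nl_idx)→7200, (A,hash)→7440, (A,nl)→48120 …(+1); best=2480 via (C,hash)
  {AE}: card=10000; try (E,hash)→1400, (A,merge)→4400, (E,merge)→4750, (A,hash)→7300, (E,nl_idx)→12800, (A,nl)→20050 …(+1); best=1400 via (E,hash)
  {BE}: card=5000; try (E,hash)→1600, (B,merge)→5400, (E,merge)→5850, (E,nl_idx)→8500, (B,hash)→9100, (B,nl)→25050 …(+1); best=1600 via (E,hash)
  {ACD}: card=300000; try (D,hash)→8880, (A,hash)→18180, (D,merge)→55830, (A,merge)→140980, (D,nl)→602480, (A,nl)→3601980; best=8880 via (D,hash)
  {ACE}: card=100000; try (E,hash)→7080, (C,hash)→13080, (E,merge)→54830, (E,nl_idx)→126480, (C,merge)→152360, (C,nl_idx)→171400 …(+2); best=7080 via (E,hash)
  {ABE}: card=1000000; try (A,hash)→13800, (B,hash)→20400, (A,merge)→75600, (B,merge)→156400, (A,nl)→2001600, (B,nl)→5001400; best=13800 via (A,hash)
  {ACDE}: card=7500000; try (D,hash)→109480, (E,hash)→309480, (D,merge)→1808430, (E,merge)→6009230, (E,nl_idx)→9308880, (D,nl)→15007080 …(+1); best=109480 via (D,hash)
  {ABCE}: card=10000000; try (B,hash)→116080, (C,hash)→1015480, (B,merge)→1812080, (C,nl_idx)→17013800, (C,merge)→21014760, (B,nl)→50007080 …(+1); best=116080 via (B,hash)
  {ABCDE}: card=750000000; try (B,hash)→7618480, (D,hash)→10118480, (B,merge)→180114480, (D,merge)→250117430, (D,nl)→1500116080, (B,nl)→3750109480; best=7618480 via (B,hash)

7618480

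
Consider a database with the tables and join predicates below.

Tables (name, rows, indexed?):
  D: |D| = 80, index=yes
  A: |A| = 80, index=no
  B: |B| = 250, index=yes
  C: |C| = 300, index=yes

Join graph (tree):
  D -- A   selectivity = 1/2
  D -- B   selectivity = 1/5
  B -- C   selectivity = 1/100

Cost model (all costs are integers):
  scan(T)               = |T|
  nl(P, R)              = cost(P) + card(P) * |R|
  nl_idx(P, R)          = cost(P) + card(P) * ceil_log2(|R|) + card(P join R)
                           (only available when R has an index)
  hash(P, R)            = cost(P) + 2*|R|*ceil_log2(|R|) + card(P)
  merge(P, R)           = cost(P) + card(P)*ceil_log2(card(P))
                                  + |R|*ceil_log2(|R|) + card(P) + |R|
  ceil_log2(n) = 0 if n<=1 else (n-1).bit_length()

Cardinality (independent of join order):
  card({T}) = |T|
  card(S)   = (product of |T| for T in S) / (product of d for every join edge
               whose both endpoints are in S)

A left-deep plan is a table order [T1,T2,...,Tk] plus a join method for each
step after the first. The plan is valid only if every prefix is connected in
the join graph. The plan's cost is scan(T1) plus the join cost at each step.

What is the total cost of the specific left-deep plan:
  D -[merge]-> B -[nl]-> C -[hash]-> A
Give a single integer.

1216090

step 1: scan D: cost=80, card=80
step 2: join B via merge
    card(P join B) = 80*250/(5) = 4000
    cost = 80 + 80*7 + 250*8 + 80 + 250 = 2970
step 3: join C via nl
    card(P join C) = 4000*300/(100) = 12000
    cost = 2970 + 4000*300 = 1202970
step 4: join A via hash
    card(P join A) = 12000*80/(2) = 480000
    cost = 1202970 + 2*80*7 + 12000 = 1216090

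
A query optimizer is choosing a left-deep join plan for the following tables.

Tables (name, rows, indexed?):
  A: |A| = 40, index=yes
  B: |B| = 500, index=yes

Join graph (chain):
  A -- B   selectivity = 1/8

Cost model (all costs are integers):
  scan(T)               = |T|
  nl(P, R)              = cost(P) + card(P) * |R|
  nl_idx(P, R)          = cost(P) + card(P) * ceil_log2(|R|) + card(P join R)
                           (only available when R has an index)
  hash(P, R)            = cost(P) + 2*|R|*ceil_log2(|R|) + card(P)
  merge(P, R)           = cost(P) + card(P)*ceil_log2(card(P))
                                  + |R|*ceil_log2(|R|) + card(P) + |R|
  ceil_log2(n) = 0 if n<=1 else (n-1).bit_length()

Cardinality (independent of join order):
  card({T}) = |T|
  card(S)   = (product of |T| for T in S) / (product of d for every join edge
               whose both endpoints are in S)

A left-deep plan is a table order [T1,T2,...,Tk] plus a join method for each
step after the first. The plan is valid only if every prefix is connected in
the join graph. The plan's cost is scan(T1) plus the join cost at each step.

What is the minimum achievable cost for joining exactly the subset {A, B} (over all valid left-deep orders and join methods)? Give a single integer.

1480

Selinger DP over subsets of {A,B}:
  {A}: scan cost=40, card=40
  {B}: scan cost=500, card=500
  {AB}: card=2500; try (A,hash)→1480, (B,nl_idx)→2900, (B,merge)→5320, (A,merge)→5780, (A,nl_idx)→6000, (B,hash)→9080 …(+2); best=1480 via (A,hash)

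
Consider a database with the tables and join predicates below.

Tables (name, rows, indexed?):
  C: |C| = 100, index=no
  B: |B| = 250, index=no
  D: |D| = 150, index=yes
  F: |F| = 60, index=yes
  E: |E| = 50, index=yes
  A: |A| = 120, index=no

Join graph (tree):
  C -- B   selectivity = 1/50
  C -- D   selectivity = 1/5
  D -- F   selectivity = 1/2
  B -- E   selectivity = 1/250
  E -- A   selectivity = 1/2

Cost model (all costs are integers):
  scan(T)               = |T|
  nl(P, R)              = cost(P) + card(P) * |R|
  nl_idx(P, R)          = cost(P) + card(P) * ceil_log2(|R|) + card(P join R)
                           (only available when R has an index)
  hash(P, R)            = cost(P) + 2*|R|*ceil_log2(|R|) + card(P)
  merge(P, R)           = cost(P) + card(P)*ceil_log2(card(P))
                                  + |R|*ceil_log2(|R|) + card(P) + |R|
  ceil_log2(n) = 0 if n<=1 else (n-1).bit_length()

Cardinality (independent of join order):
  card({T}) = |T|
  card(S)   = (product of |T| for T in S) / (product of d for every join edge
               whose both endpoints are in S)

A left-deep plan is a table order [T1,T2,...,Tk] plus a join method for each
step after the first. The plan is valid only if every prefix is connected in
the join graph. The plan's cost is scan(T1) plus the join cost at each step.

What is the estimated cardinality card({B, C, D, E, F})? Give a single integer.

Tables in S: B(250), C(100), D(150), E(50), F(60)
Edges inside S: C-B(d=50), C-D(d=5), D-F(d=2), B-E(d=250)
numerator = 250 * 100 * 150 * 50 * 60 = 11250000000
denominator = 50 * 5 * 2 * 250 = 125000
card(S) = 11250000000 / 125000 = 90000

90000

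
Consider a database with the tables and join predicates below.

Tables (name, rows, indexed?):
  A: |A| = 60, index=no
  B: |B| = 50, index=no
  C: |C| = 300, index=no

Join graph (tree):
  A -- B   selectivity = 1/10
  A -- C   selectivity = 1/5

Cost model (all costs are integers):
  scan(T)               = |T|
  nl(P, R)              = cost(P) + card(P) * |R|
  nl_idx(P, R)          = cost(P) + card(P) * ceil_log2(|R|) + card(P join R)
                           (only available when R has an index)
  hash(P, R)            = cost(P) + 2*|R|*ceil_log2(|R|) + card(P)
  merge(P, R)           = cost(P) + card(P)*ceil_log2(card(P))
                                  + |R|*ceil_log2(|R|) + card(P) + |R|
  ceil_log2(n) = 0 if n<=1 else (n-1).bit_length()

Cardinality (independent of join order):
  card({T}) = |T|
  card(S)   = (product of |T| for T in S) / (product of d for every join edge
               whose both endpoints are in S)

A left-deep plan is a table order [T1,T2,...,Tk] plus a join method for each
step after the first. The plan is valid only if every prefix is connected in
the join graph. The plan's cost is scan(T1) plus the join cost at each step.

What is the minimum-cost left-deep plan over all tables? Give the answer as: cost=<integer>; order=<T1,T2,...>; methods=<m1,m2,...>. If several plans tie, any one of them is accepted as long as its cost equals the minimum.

cost=5520; order=C,A,B; methods=hash,hash

Selinger DP (subsets sized 1..n):
  {A}: scan cost=60, card=60
  {B}: scan cost=50, card=50
  {C}: scan cost=300, card=300
  {AB}: card=300; try (B,hash)→720, (A,hash)→820, (A,merge)→820, (B,merge)→830, (A,nl)→3050, (B,nl)→3060; best=720 via (B,hash)
  {AC}: card=3600; try (A,hash)→1320, (C,merge)→3480, (A,merge)→3720, (C,hash)→5520, (C,nl)→18060, (A,nl)→18300; best=1320 via (A,hash)
  {ABC}: card=18000; try (B,hash)→5520, (C,hash)→6420, (C,merge)→6720, (B,merge)→48470, (C,nl)→90720, (B,nl)→181320; best=5520 via (B,hash)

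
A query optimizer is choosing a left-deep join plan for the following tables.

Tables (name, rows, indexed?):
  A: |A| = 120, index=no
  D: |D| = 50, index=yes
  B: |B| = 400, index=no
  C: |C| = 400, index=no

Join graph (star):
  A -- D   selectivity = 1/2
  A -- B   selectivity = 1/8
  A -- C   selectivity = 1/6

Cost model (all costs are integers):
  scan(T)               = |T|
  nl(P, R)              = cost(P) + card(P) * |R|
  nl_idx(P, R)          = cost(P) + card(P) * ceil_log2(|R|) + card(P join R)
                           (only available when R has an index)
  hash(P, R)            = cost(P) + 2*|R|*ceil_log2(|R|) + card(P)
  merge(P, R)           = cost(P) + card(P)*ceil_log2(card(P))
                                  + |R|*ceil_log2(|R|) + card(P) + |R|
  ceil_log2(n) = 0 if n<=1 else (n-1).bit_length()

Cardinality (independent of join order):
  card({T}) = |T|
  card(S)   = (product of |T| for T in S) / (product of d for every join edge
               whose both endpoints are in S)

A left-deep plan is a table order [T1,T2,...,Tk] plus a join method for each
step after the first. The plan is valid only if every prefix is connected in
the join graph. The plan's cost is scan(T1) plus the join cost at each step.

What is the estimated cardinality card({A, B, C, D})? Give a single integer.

Tables in S: A(120), B(400), C(400), D(50)
Edges inside S: A-D(d=2), A-B(d=8), A-C(d=6)
numerator = 120 * 400 * 400 * 50 = 960000000
denominator = 2 * 8 * 6 = 96
card(S) = 960000000 / 96 = 10000000

10000000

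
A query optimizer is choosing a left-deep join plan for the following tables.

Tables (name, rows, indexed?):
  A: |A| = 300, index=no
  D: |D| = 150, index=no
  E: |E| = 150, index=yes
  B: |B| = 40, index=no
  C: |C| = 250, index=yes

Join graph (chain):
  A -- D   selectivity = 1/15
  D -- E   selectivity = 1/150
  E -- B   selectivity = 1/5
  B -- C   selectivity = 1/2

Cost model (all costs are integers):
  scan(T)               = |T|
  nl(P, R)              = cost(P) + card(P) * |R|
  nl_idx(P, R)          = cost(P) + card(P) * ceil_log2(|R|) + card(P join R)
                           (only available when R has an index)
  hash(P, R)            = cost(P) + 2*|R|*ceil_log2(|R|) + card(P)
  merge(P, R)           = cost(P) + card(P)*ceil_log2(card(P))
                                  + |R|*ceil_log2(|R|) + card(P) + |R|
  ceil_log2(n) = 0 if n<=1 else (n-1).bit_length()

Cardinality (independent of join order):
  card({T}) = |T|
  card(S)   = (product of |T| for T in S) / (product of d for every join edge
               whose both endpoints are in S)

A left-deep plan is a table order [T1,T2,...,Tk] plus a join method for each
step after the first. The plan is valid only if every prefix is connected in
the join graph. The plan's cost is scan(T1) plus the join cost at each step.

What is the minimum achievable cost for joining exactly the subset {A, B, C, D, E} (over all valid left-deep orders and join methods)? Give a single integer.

36730

Selinger DP over subsets of {A,B,C,D,E}:
  {A}: scan cost=300, card=300
  {D}: scan cost=150, card=150
  {E}: scan cost=150, card=150
  {B}: scan cost=40, card=40
  {C}: scan cost=250, card=250
  {AD}: card=3000; try (D,hash)→3000, (A,merge)→4500, (D,merge)→4650, (A,hash)→5700, (A,nl)→45150, (D,nl)→45300; best=3000 via (D,hash)
  {DE}: card=150; try (E,nl_idx)→1500, (E,hash)→2700, (D,hash)→2700, (E,merge)→2850, (D,merge)→2850, (E,nl)→22650 …(+1); best=1500 via (E,nl_idx)
  {BE}: card=1200; try (B,hash)→780, (E,nl_idx)→1560, (E,merge)→1670, (B,merge)→1780, (E,hash)→2480, (E,nl)→6040 …(+1); best=780 via (B,hash)
  {BC}: card=5000; try (B,hash)→980, (C,merge)→2570, (B,merge)→2780, (C,hash)→4080, (C,nl_idx)→5360, (C,nl)→10040 …(+1); best=980 via (B,hash)
  {ADE}: card=3000; try (A,merge)→5850, (A,hash)→7050, (E,hash)→8400, (E,nl_idx)→30000, (E,merge)→43350, (A,nl)→46500 …(+1); best=5850 via (A,merge)
  {BDE}: card=1200; try (B,hash)→2130, (B,merge)→3130, (D,hash)→4380, (B,nl)→7500, (D,merge)→16530, (D,nl)→180780; best=2130 via (B,hash)
  {BCE}: card=150000; try (C,hash)→5980, (E,hash)→8380, (C,merge)→17430, (E,merge)→72330, (C,nl_idx)→160380, (E,nl_idx)→190980 …(+2); best=5980 via (C,hash)
  {ABDE}: card=24000; try (A,hash)→8730, (B,hash)→9330, (A,merge)→19530, (B,merge)→45130, (B,nl)→125850, (A,nl)→362130; best=8730 via (A,hash)
  {BCDE}: card=150000; try (C,hash)→7330, (C,merge)→18780, (D,hash)→158380, (C,nl_idx)→161730, (C,nl)→302130, (D,merge)→2857330 …(+1); best=7330 via (C,hash)
  {ABCDE}: card=3000000; try (C,hash)→36730, (A,hash)→162730, (C,merge)→394980, (A,merge)→2860330, (C,nl_idx)→3200730, (C,nl)→6008730 …(+1); best=36730 via (C,hash)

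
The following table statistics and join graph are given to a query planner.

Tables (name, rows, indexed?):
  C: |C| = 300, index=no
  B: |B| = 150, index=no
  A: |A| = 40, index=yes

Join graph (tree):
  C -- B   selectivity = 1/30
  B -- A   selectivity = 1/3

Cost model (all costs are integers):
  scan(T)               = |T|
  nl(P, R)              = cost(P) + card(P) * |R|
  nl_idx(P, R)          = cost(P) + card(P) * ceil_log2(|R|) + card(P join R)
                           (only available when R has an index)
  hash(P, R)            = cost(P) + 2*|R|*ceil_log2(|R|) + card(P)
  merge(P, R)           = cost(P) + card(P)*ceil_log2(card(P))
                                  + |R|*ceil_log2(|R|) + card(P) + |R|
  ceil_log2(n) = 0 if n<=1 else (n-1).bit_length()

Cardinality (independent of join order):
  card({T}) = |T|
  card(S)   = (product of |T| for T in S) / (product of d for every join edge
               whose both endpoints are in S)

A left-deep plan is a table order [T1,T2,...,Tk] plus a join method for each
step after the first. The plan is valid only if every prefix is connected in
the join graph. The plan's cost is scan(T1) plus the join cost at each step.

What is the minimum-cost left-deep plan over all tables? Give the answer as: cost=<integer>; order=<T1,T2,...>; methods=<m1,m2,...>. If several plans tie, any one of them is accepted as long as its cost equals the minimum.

cost=4980; order=C,B,A; methods=hash,hash

Selinger DP (subsets sized 1..n):
  {C}: scan cost=300, card=300
  {B}: scan cost=150, card=150
  {A}: scan cost=40, card=40
  {BC}: card=1500; try (B,hash)→3000, (C,merge)→4500, (B,merge)→4650, (C,hash)→5700, (C,nl)→45150, (B,nl)→45300; best=3000 via (B,hash)
  {AB}: card=2000; try (A,hash)→780, (B,merge)→1670, (A,merge)→1780, (B,hash)→2480, (A,nl_idx)→3050, (B,nl)→6040 …(+1); best=780 via (A,hash)
  {ABC}: card=20000; try (A,hash)→4980, (C,hash)→8180, (A,merge)→21280, (C,merge)→27780, (A,nl_idx)→32000, (A,nl)→63000 …(+1); best=4980 via (A,hash)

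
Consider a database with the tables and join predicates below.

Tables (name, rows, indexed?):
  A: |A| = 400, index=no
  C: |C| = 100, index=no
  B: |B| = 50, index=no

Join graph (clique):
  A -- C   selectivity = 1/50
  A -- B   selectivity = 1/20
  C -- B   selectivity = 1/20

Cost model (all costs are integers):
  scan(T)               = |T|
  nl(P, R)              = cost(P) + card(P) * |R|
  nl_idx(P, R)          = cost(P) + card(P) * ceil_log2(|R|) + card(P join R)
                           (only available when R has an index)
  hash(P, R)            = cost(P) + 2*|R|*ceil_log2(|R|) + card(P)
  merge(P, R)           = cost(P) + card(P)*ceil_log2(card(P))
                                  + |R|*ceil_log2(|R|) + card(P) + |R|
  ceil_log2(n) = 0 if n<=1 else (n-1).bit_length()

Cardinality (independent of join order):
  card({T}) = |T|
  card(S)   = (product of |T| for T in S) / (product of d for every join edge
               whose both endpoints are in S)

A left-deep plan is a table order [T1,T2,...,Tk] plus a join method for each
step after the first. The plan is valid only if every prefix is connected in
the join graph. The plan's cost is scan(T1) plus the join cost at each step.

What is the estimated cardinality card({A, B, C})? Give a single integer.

Tables in S: A(400), B(50), C(100)
Edges inside S: A-C(d=50), A-B(d=20), C-B(d=20)
numerator = 400 * 50 * 100 = 2000000
denominator = 50 * 20 * 20 = 20000
card(S) = 2000000 / 20000 = 100

100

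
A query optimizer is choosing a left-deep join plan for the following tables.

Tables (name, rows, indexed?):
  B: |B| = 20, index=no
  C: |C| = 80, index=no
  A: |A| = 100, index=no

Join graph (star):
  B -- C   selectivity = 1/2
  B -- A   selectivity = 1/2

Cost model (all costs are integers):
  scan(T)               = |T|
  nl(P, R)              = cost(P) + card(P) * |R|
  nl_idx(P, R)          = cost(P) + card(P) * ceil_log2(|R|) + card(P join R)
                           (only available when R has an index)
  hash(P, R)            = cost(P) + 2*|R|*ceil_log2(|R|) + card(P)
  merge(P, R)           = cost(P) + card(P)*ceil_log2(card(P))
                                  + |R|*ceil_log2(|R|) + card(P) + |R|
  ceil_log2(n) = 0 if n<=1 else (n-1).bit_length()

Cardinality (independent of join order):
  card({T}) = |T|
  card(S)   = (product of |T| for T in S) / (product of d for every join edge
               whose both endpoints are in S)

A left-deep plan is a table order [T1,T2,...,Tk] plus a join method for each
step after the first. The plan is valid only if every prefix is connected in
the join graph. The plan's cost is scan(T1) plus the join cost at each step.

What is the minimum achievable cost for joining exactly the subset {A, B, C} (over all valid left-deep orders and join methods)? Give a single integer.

Selinger DP over subsets of {A,B,C}:
  {B}: scan cost=20, card=20
  {C}: scan cost=80, card=80
  {A}: scan cost=100, card=100
  {BC}: card=800; try (B,hash)→360, (C,merge)→780, (B,merge)→840, (C,hash)→1160, (C,nl)→1620, (B,nl)→1680; best=360 via (B,hash)
  {AB}: card=1000; try (B,hash)→400, (A,merge)→940, (B,merge)→1020, (A,hash)→1440, (A,nl)→2020, (B,nl)→2100; best=400 via (B,hash)
  {ABC}: card=40000; try (C,hash)→2520, (A,hash)→2560, (A,merge)→9960, (C,merge)→12040, (A,nl)→80360, (C,nl)→80400; best=2520 via (C,hash)

2520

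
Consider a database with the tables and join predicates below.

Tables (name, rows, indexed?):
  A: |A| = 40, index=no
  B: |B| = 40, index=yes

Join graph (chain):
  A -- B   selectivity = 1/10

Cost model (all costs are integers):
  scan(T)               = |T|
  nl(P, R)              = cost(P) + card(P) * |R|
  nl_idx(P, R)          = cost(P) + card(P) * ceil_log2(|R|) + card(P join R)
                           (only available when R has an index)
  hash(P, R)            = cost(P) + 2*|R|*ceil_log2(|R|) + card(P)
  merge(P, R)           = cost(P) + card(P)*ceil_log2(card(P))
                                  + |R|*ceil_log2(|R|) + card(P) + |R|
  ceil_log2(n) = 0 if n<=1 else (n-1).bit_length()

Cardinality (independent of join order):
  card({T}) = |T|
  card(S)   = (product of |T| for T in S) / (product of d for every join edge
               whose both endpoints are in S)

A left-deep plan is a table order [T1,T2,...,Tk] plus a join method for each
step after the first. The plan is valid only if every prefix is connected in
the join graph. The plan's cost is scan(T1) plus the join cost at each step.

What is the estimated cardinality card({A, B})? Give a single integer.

Tables in S: A(40), B(40)
Edges inside S: A-B(d=10)
numerator = 40 * 40 = 1600
denominator = 10 = 10
card(S) = 1600 / 10 = 160

160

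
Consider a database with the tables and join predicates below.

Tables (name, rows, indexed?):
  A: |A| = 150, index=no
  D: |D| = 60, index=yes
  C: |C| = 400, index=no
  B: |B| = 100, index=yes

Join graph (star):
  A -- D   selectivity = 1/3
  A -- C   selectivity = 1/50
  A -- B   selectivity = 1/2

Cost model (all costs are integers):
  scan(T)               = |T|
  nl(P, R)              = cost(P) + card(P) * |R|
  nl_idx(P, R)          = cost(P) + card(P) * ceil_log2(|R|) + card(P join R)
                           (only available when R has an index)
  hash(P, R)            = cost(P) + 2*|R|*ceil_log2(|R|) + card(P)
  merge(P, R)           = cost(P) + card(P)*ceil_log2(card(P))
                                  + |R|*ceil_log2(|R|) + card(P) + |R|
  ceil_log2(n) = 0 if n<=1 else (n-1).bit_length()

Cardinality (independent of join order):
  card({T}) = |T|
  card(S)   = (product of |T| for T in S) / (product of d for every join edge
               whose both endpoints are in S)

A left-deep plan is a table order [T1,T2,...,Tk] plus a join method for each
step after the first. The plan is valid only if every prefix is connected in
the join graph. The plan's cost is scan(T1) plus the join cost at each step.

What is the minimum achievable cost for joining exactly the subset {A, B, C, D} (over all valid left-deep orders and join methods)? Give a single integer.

30520

Selinger DP over subsets of {A,B,C,D}:
  {A}: scan cost=150, card=150
  {D}: scan cost=60, card=60
  {C}: scan cost=400, card=400
  {B}: scan cost=100, card=100
  {AD}: card=3000; try (D,hash)→1020, (A,merge)→1830, (D,merge)→1920, (A,hash)→2520, (D,nl_idx)→4050, (A,nl)→9060 …(+1); best=1020 via (D,hash)
  {AC}: card=1200; try (A,hash)→3200, (C,merge)→5500, (A,merge)→5750, (C,hash)→7500, (C,nl)→60150, (A,nl)→60400; best=3200 via (A,hash)
  {AB}: card=7500; try (B,hash)→1700, (A,merge)→2250, (B,merge)→2300, (A,hash)→2600, (B,nl_idx)→8700, (A,nl)→15100 …(+1); best=1700 via (B,hash)
  {ACD}: card=24000; try (D,hash)→5120, (C,hash)→11220, (D,merge)→18020, (D,nl_idx)→34400, (C,merge)→44020, (D,nl)→75200 …(+1); best=5120 via (D,hash)
  {ABD}: card=150000; try (B,hash)→5420, (D,hash)→9920, (B,merge)→40820, (D,merge)→107120, (B,nl_idx)→172020, (D,nl_idx)→196700 …(+2); best=5420 via (B,hash)
  {ABC}: card=60000; try (B,hash)→5800, (C,hash)→16400, (B,merge)→18400, (B,nl_idx)→71600, (C,merge)→110700, (B,nl)→123200 …(+1); best=5800 via (B,hash)
  {ABCD}: card=1200000; try (B,hash)→30520, (D,hash)→66520, (C,hash)→162620, (B,merge)→389920, (D,merge)→1026220, (B,nl_idx)→1373120 …(+5); best=30520 via (B,hash)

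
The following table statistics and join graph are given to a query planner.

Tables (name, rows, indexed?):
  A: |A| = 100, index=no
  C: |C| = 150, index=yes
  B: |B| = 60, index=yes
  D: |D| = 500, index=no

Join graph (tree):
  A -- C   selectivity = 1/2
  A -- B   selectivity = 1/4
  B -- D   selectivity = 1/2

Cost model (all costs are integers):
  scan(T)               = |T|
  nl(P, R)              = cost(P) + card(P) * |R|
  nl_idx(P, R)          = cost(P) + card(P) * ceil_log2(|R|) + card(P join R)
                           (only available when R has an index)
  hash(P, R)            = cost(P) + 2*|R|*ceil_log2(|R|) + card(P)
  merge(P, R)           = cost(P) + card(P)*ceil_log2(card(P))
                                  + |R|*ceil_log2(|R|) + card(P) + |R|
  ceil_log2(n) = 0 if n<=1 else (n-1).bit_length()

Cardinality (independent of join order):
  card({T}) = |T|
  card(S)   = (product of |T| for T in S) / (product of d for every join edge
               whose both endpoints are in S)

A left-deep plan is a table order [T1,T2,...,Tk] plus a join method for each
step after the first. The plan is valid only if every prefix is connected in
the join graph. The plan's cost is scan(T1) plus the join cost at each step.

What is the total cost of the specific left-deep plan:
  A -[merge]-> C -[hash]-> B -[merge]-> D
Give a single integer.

2040470

step 1: scan A: cost=100, card=100
step 2: join C via merge
    card(P join C) = 100*150/(2) = 7500
    cost = 100 + 100*7 + 150*8 + 100 + 150 = 2250
step 3: join B via hash
    card(P join B) = 7500*60/(4) = 112500
    cost = 2250 + 2*60*6 + 7500 = 10470
step 4: join D via merge
    card(P join D) = 112500*500/(2) = 28125000
    cost = 10470 + 112500*17 + 500*9 + 112500 + 500 = 2040470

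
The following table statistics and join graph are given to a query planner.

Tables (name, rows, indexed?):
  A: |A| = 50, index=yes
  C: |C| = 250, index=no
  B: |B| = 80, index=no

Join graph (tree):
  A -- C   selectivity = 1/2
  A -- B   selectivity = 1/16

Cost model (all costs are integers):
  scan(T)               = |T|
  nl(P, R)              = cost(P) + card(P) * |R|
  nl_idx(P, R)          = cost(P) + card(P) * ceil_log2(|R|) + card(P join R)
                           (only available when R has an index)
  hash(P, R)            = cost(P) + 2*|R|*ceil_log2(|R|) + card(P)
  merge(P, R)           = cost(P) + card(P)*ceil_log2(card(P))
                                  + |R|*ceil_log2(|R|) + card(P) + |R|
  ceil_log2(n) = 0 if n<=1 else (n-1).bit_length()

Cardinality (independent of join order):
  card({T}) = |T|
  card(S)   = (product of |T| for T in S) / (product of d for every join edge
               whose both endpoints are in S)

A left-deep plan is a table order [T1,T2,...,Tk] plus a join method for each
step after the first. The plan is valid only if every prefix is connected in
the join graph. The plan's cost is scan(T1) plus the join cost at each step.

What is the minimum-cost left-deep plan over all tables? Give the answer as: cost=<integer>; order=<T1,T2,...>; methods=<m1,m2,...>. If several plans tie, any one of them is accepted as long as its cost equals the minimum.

Selinger DP (subsets sized 1..n):
  {A}: scan cost=50, card=50
  {C}: scan cost=250, card=250
  {B}: scan cost=80, card=80
  {AC}: card=6250; try (A,hash)→1100, (C,merge)→2650, (A,merge)→2850, (C,hash)→4100, (A,nl_idx)→8000, (C,nl)→12550 …(+1); best=1100 via (A,hash)
  {AB}: card=250; try (A,hash)→760, (A,nl_idx)→810, (B,merge)→1040, (A,merge)→1070, (B,hash)→1220, (B,nl)→4050 …(+1); best=760 via (A,hash)
  {ABC}: card=31250; try (C,hash)→5010, (C,merge)→5260, (B,hash)→8470, (C,nl)→63260, (B,merge)→89240, (B,nl)→501100; best=5010 via (C,hash)

cost=5010; order=B,A,C; methods=hash,hash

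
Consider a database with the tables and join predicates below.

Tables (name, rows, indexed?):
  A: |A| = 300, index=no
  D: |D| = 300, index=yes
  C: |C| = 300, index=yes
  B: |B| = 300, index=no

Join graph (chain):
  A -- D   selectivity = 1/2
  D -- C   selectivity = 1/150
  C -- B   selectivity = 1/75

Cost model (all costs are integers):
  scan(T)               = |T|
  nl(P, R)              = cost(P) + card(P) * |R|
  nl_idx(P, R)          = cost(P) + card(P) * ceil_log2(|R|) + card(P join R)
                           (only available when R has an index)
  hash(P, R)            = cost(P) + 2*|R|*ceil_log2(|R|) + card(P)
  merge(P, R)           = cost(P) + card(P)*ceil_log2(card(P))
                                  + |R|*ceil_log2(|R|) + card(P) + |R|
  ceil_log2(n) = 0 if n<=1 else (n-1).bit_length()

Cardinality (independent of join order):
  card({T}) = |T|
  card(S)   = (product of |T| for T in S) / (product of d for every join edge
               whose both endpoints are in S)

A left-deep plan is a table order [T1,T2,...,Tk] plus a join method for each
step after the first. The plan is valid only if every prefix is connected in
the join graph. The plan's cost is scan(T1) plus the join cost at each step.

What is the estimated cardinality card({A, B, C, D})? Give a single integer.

360000

Tables in S: A(300), B(300), C(300), D(300)
Edges inside S: A-D(d=2), D-C(d=150), C-B(d=75)
numerator = 300 * 300 * 300 * 300 = 8100000000
denominator = 2 * 150 * 75 = 22500
card(S) = 8100000000 / 22500 = 360000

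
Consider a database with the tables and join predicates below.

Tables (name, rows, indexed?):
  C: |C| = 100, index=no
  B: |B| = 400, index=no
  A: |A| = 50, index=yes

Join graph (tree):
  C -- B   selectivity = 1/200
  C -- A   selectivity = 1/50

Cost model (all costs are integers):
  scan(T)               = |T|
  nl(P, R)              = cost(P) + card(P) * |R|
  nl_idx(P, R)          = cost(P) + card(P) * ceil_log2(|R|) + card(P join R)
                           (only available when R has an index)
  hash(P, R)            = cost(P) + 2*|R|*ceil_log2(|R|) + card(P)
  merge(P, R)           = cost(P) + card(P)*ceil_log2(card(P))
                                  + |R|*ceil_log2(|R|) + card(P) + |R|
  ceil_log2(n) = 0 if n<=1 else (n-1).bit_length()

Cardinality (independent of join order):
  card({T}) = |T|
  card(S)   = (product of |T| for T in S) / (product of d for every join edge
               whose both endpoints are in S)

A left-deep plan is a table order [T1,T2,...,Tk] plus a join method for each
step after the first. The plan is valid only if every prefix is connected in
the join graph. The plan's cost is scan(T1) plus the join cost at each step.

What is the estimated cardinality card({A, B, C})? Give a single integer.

Tables in S: A(50), B(400), C(100)
Edges inside S: C-B(d=200), C-A(d=50)
numerator = 50 * 400 * 100 = 2000000
denominator = 200 * 50 = 10000
card(S) = 2000000 / 10000 = 200

200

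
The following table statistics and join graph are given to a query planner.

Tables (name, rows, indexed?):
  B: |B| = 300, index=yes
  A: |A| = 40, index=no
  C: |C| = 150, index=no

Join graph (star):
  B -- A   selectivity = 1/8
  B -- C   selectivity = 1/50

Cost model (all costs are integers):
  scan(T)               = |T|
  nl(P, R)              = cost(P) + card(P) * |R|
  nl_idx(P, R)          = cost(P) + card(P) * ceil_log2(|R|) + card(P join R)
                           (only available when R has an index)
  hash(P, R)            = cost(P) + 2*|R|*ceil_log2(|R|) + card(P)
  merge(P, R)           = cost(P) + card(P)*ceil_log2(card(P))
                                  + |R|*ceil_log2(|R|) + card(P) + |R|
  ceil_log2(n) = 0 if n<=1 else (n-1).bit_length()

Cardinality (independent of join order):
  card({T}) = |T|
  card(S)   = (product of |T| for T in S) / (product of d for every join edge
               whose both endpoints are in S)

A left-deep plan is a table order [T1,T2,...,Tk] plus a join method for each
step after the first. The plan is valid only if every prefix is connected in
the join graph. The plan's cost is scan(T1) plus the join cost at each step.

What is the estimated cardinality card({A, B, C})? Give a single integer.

Tables in S: A(40), B(300), C(150)
Edges inside S: B-A(d=8), B-C(d=50)
numerator = 40 * 300 * 150 = 1800000
denominator = 8 * 50 = 400
card(S) = 1800000 / 400 = 4500

4500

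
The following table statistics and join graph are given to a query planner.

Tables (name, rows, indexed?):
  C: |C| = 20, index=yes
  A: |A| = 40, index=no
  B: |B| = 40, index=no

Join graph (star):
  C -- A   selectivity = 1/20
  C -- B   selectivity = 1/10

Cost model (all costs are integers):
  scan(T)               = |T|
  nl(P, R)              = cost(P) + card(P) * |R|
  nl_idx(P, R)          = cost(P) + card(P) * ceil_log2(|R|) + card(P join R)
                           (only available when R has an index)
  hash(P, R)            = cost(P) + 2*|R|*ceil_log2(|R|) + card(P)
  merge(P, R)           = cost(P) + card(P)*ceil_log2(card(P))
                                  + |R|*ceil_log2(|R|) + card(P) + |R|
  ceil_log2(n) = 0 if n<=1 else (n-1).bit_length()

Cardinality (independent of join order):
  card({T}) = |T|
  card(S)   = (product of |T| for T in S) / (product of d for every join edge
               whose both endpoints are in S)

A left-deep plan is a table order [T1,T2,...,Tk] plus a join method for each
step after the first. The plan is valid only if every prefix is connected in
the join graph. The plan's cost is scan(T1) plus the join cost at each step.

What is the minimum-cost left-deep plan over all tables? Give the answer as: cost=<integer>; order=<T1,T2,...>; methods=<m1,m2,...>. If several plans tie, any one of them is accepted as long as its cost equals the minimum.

cost=800; order=A,C,B; methods=hash,hash

Selinger DP (subsets sized 1..n):
  {C}: scan cost=20, card=20
  {A}: scan cost=40, card=40
  {B}: scan cost=40, card=40
  {AC}: card=40; try (C,hash)→280, (C,nl_idx)→280, (A,merge)→420, (C,merge)→440, (A,hash)→520, (A,nl)→820 …(+1); best=280 via (C,hash)
  {BC}: card=80; try (C,hash)→280, (C,nl_idx)→320, (B,merge)→420, (C,merge)→440, (B,hash)→520, (B,nl)→820 …(+1); best=280 via (C,hash)
  {ABC}: card=160; try (B,hash)→800, (B,merge)→840, (A,hash)→840, (A,merge)→1200, (B,nl)→1880, (A,nl)→3480; best=800 via (B,hash)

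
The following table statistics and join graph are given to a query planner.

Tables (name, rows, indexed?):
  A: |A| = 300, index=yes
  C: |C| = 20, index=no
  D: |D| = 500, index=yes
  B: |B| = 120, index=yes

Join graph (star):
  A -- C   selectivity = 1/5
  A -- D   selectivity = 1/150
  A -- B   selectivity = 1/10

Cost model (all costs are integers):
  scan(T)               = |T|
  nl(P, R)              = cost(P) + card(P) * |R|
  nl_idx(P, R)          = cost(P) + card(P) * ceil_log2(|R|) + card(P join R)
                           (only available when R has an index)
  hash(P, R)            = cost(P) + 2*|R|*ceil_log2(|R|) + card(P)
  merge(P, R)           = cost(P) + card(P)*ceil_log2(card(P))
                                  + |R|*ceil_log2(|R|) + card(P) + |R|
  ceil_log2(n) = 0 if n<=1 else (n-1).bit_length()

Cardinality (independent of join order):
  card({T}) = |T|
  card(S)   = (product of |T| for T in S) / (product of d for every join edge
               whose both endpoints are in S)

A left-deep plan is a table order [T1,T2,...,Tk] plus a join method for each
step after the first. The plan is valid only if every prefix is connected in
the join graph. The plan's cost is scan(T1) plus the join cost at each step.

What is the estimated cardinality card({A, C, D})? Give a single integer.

4000

Tables in S: A(300), C(20), D(500)
Edges inside S: A-C(d=5), A-D(d=150)
numerator = 300 * 20 * 500 = 3000000
denominator = 5 * 150 = 750
card(S) = 3000000 / 750 = 4000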